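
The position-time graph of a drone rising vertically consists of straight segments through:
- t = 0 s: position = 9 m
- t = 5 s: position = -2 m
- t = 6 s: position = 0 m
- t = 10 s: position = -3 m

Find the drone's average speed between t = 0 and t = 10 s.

1.6 m/s

Average speed = (total path length)/(elapsed time); on a piecewise-linear x-t graph the path length is Σ|Δx|.
0–5 s: |Δx| = |-2 − 9| = 11 m
5–6 s: |Δx| = |0 − -2| = 2 m
6–10 s: |Δx| = |-3 − 0| = 3 m
Total path = 16 m; average speed = 16/10 = 1.6 m/s.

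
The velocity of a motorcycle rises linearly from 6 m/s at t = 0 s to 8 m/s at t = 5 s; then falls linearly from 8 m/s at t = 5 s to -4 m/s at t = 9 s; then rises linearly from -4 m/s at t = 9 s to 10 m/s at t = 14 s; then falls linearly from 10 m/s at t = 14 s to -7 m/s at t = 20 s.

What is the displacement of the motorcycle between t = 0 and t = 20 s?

Displacement is the signed area under the v-t curve.
0–5 s: ½(6 + 8)(5) = 35 m
5–9 s: ½(8 + -4)(4) = 8 m
9–14 s: ½(-4 + 10)(5) = 15 m
14–20 s: ½(10 + -7)(6) = 9 m
Net displacement = 67 m

67 m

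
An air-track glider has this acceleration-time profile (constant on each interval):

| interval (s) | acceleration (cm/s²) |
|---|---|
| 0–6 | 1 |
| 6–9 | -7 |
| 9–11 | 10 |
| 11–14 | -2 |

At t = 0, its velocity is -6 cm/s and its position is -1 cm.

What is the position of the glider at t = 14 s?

On each constant-a segment, Δv = aΔt and Δx = v₀Δt + ½aΔt²; chain segment to segment.
0–6 s: v starts -6 cm/s; Δx = -6·6 + ½·1·6² = -18 cm; v ends 0 cm/s.
6–9 s: v starts 0 cm/s; Δx = 0·3 + ½·-7·3² = -31.5 cm; v ends -21 cm/s.
9–11 s: v starts -21 cm/s; Δx = -21·2 + ½·10·2² = -22 cm; v ends -1 cm/s.
11–14 s: v starts -1 cm/s; Δx = -1·3 + ½·-2·3² = -12 cm; v ends -7 cm/s.
x(14) = -1 + Σ Δx = -84.5 cm.

-84.5 cm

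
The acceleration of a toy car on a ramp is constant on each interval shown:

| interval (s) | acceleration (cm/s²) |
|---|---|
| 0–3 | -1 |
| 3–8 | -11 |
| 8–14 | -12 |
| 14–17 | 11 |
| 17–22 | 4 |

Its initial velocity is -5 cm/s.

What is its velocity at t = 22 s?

-82 cm/s

Δv equals the area under the a-t graph; then v = v₀ + Δv.
0–3 s: -1 × 3 = -3 cm/s
3–8 s: -11 × 5 = -55 cm/s
8–14 s: -12 × 6 = -72 cm/s
14–17 s: 11 × 3 = 33 cm/s
17–22 s: 4 × 5 = 20 cm/s
Δv = -77 cm/s, so v(22) = -5 + (-77) = -82 cm/s.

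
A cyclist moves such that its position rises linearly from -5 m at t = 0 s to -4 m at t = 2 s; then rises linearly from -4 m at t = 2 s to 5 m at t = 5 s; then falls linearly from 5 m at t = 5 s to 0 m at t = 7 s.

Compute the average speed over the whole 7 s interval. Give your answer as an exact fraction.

15/7 m/s

Average speed = (total path length)/(elapsed time); on a piecewise-linear x-t graph the path length is Σ|Δx|.
0–2 s: |Δx| = |-4 − -5| = 1 m
2–5 s: |Δx| = |5 − -4| = 9 m
5–7 s: |Δx| = |0 − 5| = 5 m
Total path = 15 m; average speed = 15/7 = 15/7 m/s.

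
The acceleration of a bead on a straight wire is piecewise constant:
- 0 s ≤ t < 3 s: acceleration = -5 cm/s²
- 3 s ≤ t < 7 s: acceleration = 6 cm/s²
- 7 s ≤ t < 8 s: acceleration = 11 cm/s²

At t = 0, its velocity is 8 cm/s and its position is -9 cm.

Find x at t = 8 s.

35 cm

On each constant-a segment, Δv = aΔt and Δx = v₀Δt + ½aΔt²; chain segment to segment.
0–3 s: v starts 8 cm/s; Δx = 8·3 + ½·-5·3² = 1.5 cm; v ends -7 cm/s.
3–7 s: v starts -7 cm/s; Δx = -7·4 + ½·6·4² = 20 cm; v ends 17 cm/s.
7–8 s: v starts 17 cm/s; Δx = 17·1 + ½·11·1² = 22.5 cm; v ends 28 cm/s.
x(8) = -9 + Σ Δx = 35 cm.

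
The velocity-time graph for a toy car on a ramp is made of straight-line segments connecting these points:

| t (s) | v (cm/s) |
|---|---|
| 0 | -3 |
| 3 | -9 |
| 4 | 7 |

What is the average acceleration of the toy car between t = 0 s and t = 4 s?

Average acceleration = Δv/Δt = (7 − -3)/(4 − 0) = 2.5 cm/s².

2.5 cm/s²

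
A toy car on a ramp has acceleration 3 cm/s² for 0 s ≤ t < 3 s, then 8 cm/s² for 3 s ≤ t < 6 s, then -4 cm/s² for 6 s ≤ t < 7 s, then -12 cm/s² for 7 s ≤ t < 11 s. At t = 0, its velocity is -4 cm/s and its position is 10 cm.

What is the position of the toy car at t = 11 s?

On each constant-a segment, Δv = aΔt and Δx = v₀Δt + ½aΔt²; chain segment to segment.
0–3 s: v starts -4 cm/s; Δx = -4·3 + ½·3·3² = 1.5 cm; v ends 5 cm/s.
3–6 s: v starts 5 cm/s; Δx = 5·3 + ½·8·3² = 51 cm; v ends 29 cm/s.
6–7 s: v starts 29 cm/s; Δx = 29·1 + ½·-4·1² = 27 cm; v ends 25 cm/s.
7–11 s: v starts 25 cm/s; Δx = 25·4 + ½·-12·4² = 4 cm; v ends -23 cm/s.
x(11) = 10 + Σ Δx = 93.5 cm.

93.5 cm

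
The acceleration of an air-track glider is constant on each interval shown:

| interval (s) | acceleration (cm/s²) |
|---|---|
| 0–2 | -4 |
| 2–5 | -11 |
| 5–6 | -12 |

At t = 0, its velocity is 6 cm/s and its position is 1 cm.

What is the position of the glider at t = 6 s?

On each constant-a segment, Δv = aΔt and Δx = v₀Δt + ½aΔt²; chain segment to segment.
0–2 s: v starts 6 cm/s; Δx = 6·2 + ½·-4·2² = 4 cm; v ends -2 cm/s.
2–5 s: v starts -2 cm/s; Δx = -2·3 + ½·-11·3² = -55.5 cm; v ends -35 cm/s.
5–6 s: v starts -35 cm/s; Δx = -35·1 + ½·-12·1² = -41 cm; v ends -47 cm/s.
x(6) = 1 + Σ Δx = -91.5 cm.

-91.5 cm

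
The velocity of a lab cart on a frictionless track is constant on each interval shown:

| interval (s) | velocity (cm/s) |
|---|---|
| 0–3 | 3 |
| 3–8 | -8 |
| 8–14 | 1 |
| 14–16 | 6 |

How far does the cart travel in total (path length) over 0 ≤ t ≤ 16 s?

Distance (not displacement) is the total path length: add the absolute areas under v-t.
0–3 s: |3| × 3 = 9 cm
3–8 s: |-8| × 5 = 40 cm
8–14 s: |1| × 6 = 6 cm
14–16 s: |6| × 2 = 12 cm
Total distance = 67 cm

67 cm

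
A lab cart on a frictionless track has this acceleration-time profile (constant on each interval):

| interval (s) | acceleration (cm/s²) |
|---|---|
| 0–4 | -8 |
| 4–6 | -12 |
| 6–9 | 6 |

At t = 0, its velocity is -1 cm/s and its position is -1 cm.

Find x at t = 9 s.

On each constant-a segment, Δv = aΔt and Δx = v₀Δt + ½aΔt²; chain segment to segment.
0–4 s: v starts -1 cm/s; Δx = -1·4 + ½·-8·4² = -68 cm; v ends -33 cm/s.
4–6 s: v starts -33 cm/s; Δx = -33·2 + ½·-12·2² = -90 cm; v ends -57 cm/s.
6–9 s: v starts -57 cm/s; Δx = -57·3 + ½·6·3² = -144 cm; v ends -39 cm/s.
x(9) = -1 + Σ Δx = -303 cm.

-303 cm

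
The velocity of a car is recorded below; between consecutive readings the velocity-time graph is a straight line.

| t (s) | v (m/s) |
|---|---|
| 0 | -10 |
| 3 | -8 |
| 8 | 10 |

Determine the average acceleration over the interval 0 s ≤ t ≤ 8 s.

2.5 m/s²

Average acceleration = Δv/Δt = (10 − -10)/(8 − 0) = 2.5 m/s².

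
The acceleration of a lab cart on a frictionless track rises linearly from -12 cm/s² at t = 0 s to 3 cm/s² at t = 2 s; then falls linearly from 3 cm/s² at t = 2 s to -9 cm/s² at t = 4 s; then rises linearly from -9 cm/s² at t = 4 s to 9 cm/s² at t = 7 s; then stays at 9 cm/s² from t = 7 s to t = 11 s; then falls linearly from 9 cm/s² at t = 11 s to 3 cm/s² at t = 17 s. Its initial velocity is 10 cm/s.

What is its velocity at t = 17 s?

67 cm/s

Δv equals the area under the a-t graph; then v = v₀ + Δv.
0–2 s: ½(-12 + 3)(2) = -9 cm/s
2–4 s: ½(3 + -9)(2) = -6 cm/s
4–7 s: ½(-9 + 9)(3) = 0 cm/s
7–11 s: 9 × 4 = 36 cm/s
11–17 s: ½(9 + 3)(6) = 36 cm/s
Δv = 57 cm/s, so v(17) = 10 + (57) = 67 cm/s.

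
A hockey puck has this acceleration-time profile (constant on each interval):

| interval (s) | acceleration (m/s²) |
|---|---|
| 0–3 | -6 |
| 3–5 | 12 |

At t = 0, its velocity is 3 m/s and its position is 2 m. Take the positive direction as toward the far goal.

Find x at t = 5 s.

On each constant-a segment, Δv = aΔt and Δx = v₀Δt + ½aΔt²; chain segment to segment.
0–3 s: v starts 3 m/s; Δx = 3·3 + ½·-6·3² = -18 m; v ends -15 m/s.
3–5 s: v starts -15 m/s; Δx = -15·2 + ½·12·2² = -6 m; v ends 9 m/s.
x(5) = 2 + Σ Δx = -22 m.

-22 m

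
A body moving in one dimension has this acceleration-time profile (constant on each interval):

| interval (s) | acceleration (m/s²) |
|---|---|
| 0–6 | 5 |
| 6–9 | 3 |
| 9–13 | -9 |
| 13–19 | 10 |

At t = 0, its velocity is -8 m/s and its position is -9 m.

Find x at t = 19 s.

314.5 m

On each constant-a segment, Δv = aΔt and Δx = v₀Δt + ½aΔt²; chain segment to segment.
0–6 s: v starts -8 m/s; Δx = -8·6 + ½·5·6² = 42 m; v ends 22 m/s.
6–9 s: v starts 22 m/s; Δx = 22·3 + ½·3·3² = 79.5 m; v ends 31 m/s.
9–13 s: v starts 31 m/s; Δx = 31·4 + ½·-9·4² = 52 m; v ends -5 m/s.
13–19 s: v starts -5 m/s; Δx = -5·6 + ½·10·6² = 150 m; v ends 55 m/s.
x(19) = -9 + Σ Δx = 314.5 m.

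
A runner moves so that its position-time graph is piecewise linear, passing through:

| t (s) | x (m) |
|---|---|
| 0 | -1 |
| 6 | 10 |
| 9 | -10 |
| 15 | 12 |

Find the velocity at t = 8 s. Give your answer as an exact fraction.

-20/3 m/s

Velocity is the slope of the x-t graph on 6–9 s: (-10 − 10)/(9 − 6) = -20/3 m/s.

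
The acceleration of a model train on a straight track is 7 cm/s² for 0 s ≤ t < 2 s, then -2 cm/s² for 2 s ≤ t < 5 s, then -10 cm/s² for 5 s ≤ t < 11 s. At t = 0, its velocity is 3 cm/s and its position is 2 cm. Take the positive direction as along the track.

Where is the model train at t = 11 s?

-50 cm

On each constant-a segment, Δv = aΔt and Δx = v₀Δt + ½aΔt²; chain segment to segment.
0–2 s: v starts 3 cm/s; Δx = 3·2 + ½·7·2² = 20 cm; v ends 17 cm/s.
2–5 s: v starts 17 cm/s; Δx = 17·3 + ½·-2·3² = 42 cm; v ends 11 cm/s.
5–11 s: v starts 11 cm/s; Δx = 11·6 + ½·-10·6² = -114 cm; v ends -49 cm/s.
x(11) = 2 + Σ Δx = -50 cm.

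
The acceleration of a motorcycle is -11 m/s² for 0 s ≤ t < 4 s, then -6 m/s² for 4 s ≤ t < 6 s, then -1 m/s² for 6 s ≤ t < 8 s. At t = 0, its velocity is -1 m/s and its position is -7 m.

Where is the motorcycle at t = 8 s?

-317 m

On each constant-a segment, Δv = aΔt and Δx = v₀Δt + ½aΔt²; chain segment to segment.
0–4 s: v starts -1 m/s; Δx = -1·4 + ½·-11·4² = -92 m; v ends -45 m/s.
4–6 s: v starts -45 m/s; Δx = -45·2 + ½·-6·2² = -102 m; v ends -57 m/s.
6–8 s: v starts -57 m/s; Δx = -57·2 + ½·-1·2² = -116 m; v ends -59 m/s.
x(8) = -7 + Σ Δx = -317 m.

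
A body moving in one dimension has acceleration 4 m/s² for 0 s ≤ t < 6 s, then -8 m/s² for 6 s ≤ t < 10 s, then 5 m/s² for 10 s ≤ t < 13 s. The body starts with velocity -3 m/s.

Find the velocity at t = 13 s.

4 m/s

Δv equals the area under the a-t graph; then v = v₀ + Δv.
0–6 s: 4 × 6 = 24 m/s
6–10 s: -8 × 4 = -32 m/s
10–13 s: 5 × 3 = 15 m/s
Δv = 7 m/s, so v(13) = -3 + (7) = 4 m/s.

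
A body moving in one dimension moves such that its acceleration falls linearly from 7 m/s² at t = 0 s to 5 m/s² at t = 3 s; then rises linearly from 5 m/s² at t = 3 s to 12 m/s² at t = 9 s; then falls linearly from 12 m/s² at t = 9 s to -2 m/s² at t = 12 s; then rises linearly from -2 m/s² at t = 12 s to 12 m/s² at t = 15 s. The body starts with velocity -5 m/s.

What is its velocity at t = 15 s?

94 m/s

Δv equals the area under the a-t graph; then v = v₀ + Δv.
0–3 s: ½(7 + 5)(3) = 18 m/s
3–9 s: ½(5 + 12)(6) = 51 m/s
9–12 s: ½(12 + -2)(3) = 15 m/s
12–15 s: ½(-2 + 12)(3) = 15 m/s
Δv = 99 m/s, so v(15) = -5 + (99) = 94 m/s.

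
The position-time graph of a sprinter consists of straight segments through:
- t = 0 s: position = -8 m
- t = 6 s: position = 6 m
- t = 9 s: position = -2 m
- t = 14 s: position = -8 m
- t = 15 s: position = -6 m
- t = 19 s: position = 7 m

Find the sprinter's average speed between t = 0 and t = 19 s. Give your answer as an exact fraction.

Average speed = (total path length)/(elapsed time); on a piecewise-linear x-t graph the path length is Σ|Δx|.
0–6 s: |Δx| = |6 − -8| = 14 m
6–9 s: |Δx| = |-2 − 6| = 8 m
9–14 s: |Δx| = |-8 − -2| = 6 m
14–15 s: |Δx| = |-6 − -8| = 2 m
15–19 s: |Δx| = |7 − -6| = 13 m
Total path = 43 m; average speed = 43/19 = 43/19 m/s.

43/19 m/s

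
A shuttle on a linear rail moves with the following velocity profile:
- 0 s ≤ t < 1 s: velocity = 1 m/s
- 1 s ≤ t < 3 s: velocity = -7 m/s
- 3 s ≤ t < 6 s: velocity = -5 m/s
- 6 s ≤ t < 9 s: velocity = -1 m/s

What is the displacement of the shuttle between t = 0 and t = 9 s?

Net displacement equals the area under the velocity-time graph (areas below the axis count negative).
0–1 s: 1 × 1 = 1 m
1–3 s: -7 × 2 = -14 m
3–6 s: -5 × 3 = -15 m
6–9 s: -1 × 3 = -3 m
Net displacement = -31 m

-31 m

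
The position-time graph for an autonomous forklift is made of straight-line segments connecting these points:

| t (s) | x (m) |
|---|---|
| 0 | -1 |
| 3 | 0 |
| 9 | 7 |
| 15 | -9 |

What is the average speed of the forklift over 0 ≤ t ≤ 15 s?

1.6 m/s

Average speed = (total path length)/(elapsed time); on a piecewise-linear x-t graph the path length is Σ|Δx|.
0–3 s: |Δx| = |0 − -1| = 1 m
3–9 s: |Δx| = |7 − 0| = 7 m
9–15 s: |Δx| = |-9 − 7| = 16 m
Total path = 24 m; average speed = 24/15 = 1.6 m/s.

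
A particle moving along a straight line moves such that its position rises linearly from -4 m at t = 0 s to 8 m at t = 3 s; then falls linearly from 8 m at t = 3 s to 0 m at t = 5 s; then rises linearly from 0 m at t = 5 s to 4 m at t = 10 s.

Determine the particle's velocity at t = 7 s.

0.8 m/s

Velocity is the slope of the x-t graph on 5–10 s: (4 − 0)/(10 − 5) = 0.8 m/s.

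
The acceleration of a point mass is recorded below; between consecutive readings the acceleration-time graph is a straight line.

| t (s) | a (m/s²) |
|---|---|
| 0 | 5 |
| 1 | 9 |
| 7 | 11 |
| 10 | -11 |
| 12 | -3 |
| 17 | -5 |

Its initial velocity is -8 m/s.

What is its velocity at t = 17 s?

25 m/s

Δv equals the area under the a-t graph; then v = v₀ + Δv.
0–1 s: ½(5 + 9)(1) = 7 m/s
1–7 s: ½(9 + 11)(6) = 60 m/s
7–10 s: ½(11 + -11)(3) = 0 m/s
10–12 s: ½(-11 + -3)(2) = -14 m/s
12–17 s: ½(-3 + -5)(5) = -20 m/s
Δv = 33 m/s, so v(17) = -8 + (33) = 25 m/s.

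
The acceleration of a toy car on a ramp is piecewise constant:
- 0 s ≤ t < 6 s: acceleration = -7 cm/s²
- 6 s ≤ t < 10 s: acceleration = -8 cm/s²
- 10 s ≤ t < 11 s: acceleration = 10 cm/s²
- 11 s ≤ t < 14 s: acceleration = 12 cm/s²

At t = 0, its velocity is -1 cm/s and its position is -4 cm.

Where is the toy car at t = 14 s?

-583 cm

On each constant-a segment, Δv = aΔt and Δx = v₀Δt + ½aΔt²; chain segment to segment.
0–6 s: v starts -1 cm/s; Δx = -1·6 + ½·-7·6² = -132 cm; v ends -43 cm/s.
6–10 s: v starts -43 cm/s; Δx = -43·4 + ½·-8·4² = -236 cm; v ends -75 cm/s.
10–11 s: v starts -75 cm/s; Δx = -75·1 + ½·10·1² = -70 cm; v ends -65 cm/s.
11–14 s: v starts -65 cm/s; Δx = -65·3 + ½·12·3² = -141 cm; v ends -29 cm/s.
x(14) = -4 + Σ Δx = -583 cm.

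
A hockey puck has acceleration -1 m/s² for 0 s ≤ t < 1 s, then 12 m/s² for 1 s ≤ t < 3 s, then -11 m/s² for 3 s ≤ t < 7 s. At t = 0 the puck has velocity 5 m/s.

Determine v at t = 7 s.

-16 m/s

Δv equals the area under the a-t graph; then v = v₀ + Δv.
0–1 s: -1 × 1 = -1 m/s
1–3 s: 12 × 2 = 24 m/s
3–7 s: -11 × 4 = -44 m/s
Δv = -21 m/s, so v(7) = 5 + (-21) = -16 m/s.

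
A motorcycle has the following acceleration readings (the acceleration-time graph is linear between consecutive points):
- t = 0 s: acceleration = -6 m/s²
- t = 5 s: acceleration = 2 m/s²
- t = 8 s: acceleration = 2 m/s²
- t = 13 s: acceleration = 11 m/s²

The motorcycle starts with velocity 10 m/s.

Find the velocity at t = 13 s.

Δv equals the area under the a-t graph; then v = v₀ + Δv.
0–5 s: ½(-6 + 2)(5) = -10 m/s
5–8 s: 2 × 3 = 6 m/s
8–13 s: ½(2 + 11)(5) = 32.5 m/s
Δv = 28.5 m/s, so v(13) = 10 + (28.5) = 38.5 m/s.

38.5 m/s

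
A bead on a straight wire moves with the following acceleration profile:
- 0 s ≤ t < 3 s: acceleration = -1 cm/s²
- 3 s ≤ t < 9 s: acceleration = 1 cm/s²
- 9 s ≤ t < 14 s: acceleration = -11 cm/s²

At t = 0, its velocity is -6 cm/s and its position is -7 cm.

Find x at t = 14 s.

-218 cm

On each constant-a segment, Δv = aΔt and Δx = v₀Δt + ½aΔt²; chain segment to segment.
0–3 s: v starts -6 cm/s; Δx = -6·3 + ½·-1·3² = -22.5 cm; v ends -9 cm/s.
3–9 s: v starts -9 cm/s; Δx = -9·6 + ½·1·6² = -36 cm; v ends -3 cm/s.
9–14 s: v starts -3 cm/s; Δx = -3·5 + ½·-11·5² = -152.5 cm; v ends -58 cm/s.
x(14) = -7 + Σ Δx = -218 cm.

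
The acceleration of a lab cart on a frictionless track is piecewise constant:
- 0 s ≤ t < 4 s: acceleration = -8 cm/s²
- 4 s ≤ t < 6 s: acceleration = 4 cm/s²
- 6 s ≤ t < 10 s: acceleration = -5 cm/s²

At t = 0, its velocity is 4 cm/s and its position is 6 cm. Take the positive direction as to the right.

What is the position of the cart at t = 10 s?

-210 cm

On each constant-a segment, Δv = aΔt and Δx = v₀Δt + ½aΔt²; chain segment to segment.
0–4 s: v starts 4 cm/s; Δx = 4·4 + ½·-8·4² = -48 cm; v ends -28 cm/s.
4–6 s: v starts -28 cm/s; Δx = -28·2 + ½·4·2² = -48 cm; v ends -20 cm/s.
6–10 s: v starts -20 cm/s; Δx = -20·4 + ½·-5·4² = -120 cm; v ends -40 cm/s.
x(10) = 6 + Σ Δx = -210 cm.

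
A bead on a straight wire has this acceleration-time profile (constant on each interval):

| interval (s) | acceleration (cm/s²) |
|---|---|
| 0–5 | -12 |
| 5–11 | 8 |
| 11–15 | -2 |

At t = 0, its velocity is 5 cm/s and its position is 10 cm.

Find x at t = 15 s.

On each constant-a segment, Δv = aΔt and Δx = v₀Δt + ½aΔt²; chain segment to segment.
0–5 s: v starts 5 cm/s; Δx = 5·5 + ½·-12·5² = -125 cm; v ends -55 cm/s.
5–11 s: v starts -55 cm/s; Δx = -55·6 + ½·8·6² = -186 cm; v ends -7 cm/s.
11–15 s: v starts -7 cm/s; Δx = -7·4 + ½·-2·4² = -44 cm; v ends -15 cm/s.
x(15) = 10 + Σ Δx = -345 cm.

-345 cm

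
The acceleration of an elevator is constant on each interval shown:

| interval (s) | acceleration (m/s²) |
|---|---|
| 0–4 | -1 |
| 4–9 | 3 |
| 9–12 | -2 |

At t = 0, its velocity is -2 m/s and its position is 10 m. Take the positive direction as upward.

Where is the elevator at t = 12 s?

19.5 m

On each constant-a segment, Δv = aΔt and Δx = v₀Δt + ½aΔt²; chain segment to segment.
0–4 s: v starts -2 m/s; Δx = -2·4 + ½·-1·4² = -16 m; v ends -6 m/s.
4–9 s: v starts -6 m/s; Δx = -6·5 + ½·3·5² = 7.5 m; v ends 9 m/s.
9–12 s: v starts 9 m/s; Δx = 9·3 + ½·-2·3² = 18 m; v ends 3 m/s.
x(12) = 10 + Σ Δx = 19.5 m.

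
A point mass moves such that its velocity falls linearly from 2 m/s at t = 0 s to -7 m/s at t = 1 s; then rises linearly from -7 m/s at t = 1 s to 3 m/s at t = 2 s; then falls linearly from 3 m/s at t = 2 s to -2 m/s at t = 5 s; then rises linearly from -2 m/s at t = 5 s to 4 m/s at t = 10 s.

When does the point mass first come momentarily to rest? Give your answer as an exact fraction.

v changes sign on 0–1 s (from 2 to -7); the graph is linear there, so v = 0 at t = 0 + (-2)·(1 − 0)/(-7 − 2) = 2/9 s.

t = 2/9 s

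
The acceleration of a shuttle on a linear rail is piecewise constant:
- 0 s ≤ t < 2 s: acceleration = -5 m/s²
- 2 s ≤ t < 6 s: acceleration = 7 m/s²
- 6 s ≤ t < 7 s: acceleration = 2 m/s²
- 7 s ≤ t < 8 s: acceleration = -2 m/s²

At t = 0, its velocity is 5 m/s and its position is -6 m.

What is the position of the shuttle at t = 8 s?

78 m

On each constant-a segment, Δv = aΔt and Δx = v₀Δt + ½aΔt²; chain segment to segment.
0–2 s: v starts 5 m/s; Δx = 5·2 + ½·-5·2² = 0 m; v ends -5 m/s.
2–6 s: v starts -5 m/s; Δx = -5·4 + ½·7·4² = 36 m; v ends 23 m/s.
6–7 s: v starts 23 m/s; Δx = 23·1 + ½·2·1² = 24 m; v ends 25 m/s.
7–8 s: v starts 25 m/s; Δx = 25·1 + ½·-2·1² = 24 m; v ends 23 m/s.
x(8) = -6 + Σ Δx = 78 m.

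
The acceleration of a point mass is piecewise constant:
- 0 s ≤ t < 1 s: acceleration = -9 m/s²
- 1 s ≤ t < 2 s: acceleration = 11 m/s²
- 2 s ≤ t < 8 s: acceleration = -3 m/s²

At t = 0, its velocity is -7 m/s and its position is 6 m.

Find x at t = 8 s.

-100 m

On each constant-a segment, Δv = aΔt and Δx = v₀Δt + ½aΔt²; chain segment to segment.
0–1 s: v starts -7 m/s; Δx = -7·1 + ½·-9·1² = -11.5 m; v ends -16 m/s.
1–2 s: v starts -16 m/s; Δx = -16·1 + ½·11·1² = -10.5 m; v ends -5 m/s.
2–8 s: v starts -5 m/s; Δx = -5·6 + ½·-3·6² = -84 m; v ends -23 m/s.
x(8) = 6 + Σ Δx = -100 m.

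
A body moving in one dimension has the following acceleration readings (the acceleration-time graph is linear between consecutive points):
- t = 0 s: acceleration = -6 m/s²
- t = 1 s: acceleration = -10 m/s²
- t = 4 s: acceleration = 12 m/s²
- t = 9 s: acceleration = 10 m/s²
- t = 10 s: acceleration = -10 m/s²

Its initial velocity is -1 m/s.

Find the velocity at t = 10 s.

49 m/s

Δv equals the area under the a-t graph; then v = v₀ + Δv.
0–1 s: ½(-6 + -10)(1) = -8 m/s
1–4 s: ½(-10 + 12)(3) = 3 m/s
4–9 s: ½(12 + 10)(5) = 55 m/s
9–10 s: ½(10 + -10)(1) = 0 m/s
Δv = 50 m/s, so v(10) = -1 + (50) = 49 m/s.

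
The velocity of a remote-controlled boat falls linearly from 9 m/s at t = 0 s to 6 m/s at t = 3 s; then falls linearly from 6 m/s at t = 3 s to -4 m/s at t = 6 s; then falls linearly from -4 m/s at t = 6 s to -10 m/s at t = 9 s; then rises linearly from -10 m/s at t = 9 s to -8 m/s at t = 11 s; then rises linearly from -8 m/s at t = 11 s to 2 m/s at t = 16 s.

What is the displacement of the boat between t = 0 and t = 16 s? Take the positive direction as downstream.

Net displacement equals the area under the velocity-time graph (areas below the axis count negative).
0–3 s: ½(9 + 6)(3) = 22.5 m
3–6 s: ½(6 + -4)(3) = 3 m
6–9 s: ½(-4 + -10)(3) = -21 m
9–11 s: ½(-10 + -8)(2) = -18 m
11–16 s: ½(-8 + 2)(5) = -15 m
Net displacement = -28.5 m

-28.5 m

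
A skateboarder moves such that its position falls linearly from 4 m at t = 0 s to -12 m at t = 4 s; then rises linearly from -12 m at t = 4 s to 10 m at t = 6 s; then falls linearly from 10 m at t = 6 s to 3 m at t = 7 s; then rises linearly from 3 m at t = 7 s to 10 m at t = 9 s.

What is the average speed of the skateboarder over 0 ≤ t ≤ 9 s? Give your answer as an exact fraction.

Average speed = (total path length)/(elapsed time); on a piecewise-linear x-t graph the path length is Σ|Δx|.
0–4 s: |Δx| = |-12 − 4| = 16 m
4–6 s: |Δx| = |10 − -12| = 22 m
6–7 s: |Δx| = |3 − 10| = 7 m
7–9 s: |Δx| = |10 − 3| = 7 m
Total path = 52 m; average speed = 52/9 = 52/9 m/s.

52/9 m/s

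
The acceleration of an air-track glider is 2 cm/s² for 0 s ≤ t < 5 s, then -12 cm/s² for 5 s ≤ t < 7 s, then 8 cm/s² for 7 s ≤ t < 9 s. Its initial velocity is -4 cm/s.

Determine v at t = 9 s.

-2 cm/s

Δv equals the area under the a-t graph; then v = v₀ + Δv.
0–5 s: 2 × 5 = 10 cm/s
5–7 s: -12 × 2 = -24 cm/s
7–9 s: 8 × 2 = 16 cm/s
Δv = 2 cm/s, so v(9) = -4 + (2) = -2 cm/s.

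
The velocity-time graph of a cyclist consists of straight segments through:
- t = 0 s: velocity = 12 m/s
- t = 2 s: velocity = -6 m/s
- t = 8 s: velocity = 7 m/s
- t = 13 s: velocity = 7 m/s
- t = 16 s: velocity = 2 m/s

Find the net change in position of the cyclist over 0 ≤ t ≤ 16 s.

Net displacement equals the area under the velocity-time graph (areas below the axis count negative).
0–2 s: ½(12 + -6)(2) = 6 m
2–8 s: ½(-6 + 7)(6) = 3 m
8–13 s: 7 × 5 = 35 m
13–16 s: ½(7 + 2)(3) = 13.5 m
Net displacement = 57.5 m

57.5 m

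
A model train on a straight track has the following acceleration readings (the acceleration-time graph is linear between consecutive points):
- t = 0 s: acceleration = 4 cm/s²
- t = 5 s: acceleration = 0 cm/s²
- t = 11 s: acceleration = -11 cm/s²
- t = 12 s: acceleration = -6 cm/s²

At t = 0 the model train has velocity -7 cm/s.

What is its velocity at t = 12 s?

-38.5 cm/s

Δv equals the area under the a-t graph; then v = v₀ + Δv.
0–5 s: ½(4 + 0)(5) = 10 cm/s
5–11 s: ½(0 + -11)(6) = -33 cm/s
11–12 s: ½(-11 + -6)(1) = -8.5 cm/s
Δv = -31.5 cm/s, so v(12) = -7 + (-31.5) = -38.5 cm/s.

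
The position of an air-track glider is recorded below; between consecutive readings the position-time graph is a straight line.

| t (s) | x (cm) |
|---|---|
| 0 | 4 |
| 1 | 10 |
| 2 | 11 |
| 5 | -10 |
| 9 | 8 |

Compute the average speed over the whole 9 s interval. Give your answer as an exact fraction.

46/9 cm/s

Average speed = (total path length)/(elapsed time); on a piecewise-linear x-t graph the path length is Σ|Δx|.
0–1 s: |Δx| = |10 − 4| = 6 cm
1–2 s: |Δx| = |11 − 10| = 1 cm
2–5 s: |Δx| = |-10 − 11| = 21 cm
5–9 s: |Δx| = |8 − -10| = 18 cm
Total path = 46 cm; average speed = 46/9 = 46/9 cm/s.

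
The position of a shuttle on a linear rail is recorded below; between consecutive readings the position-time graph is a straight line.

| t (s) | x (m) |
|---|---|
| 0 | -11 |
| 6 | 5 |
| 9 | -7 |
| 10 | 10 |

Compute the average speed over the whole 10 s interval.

4.5 m/s

Average speed = (total path length)/(elapsed time); on a piecewise-linear x-t graph the path length is Σ|Δx|.
0–6 s: |Δx| = |5 − -11| = 16 m
6–9 s: |Δx| = |-7 − 5| = 12 m
9–10 s: |Δx| = |10 − -7| = 17 m
Total path = 45 m; average speed = 45/10 = 4.5 m/s.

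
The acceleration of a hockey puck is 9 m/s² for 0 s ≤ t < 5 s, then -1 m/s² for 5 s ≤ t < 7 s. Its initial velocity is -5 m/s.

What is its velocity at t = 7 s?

Δv equals the area under the a-t graph; then v = v₀ + Δv.
0–5 s: 9 × 5 = 45 m/s
5–7 s: -1 × 2 = -2 m/s
Δv = 43 m/s, so v(7) = -5 + (43) = 38 m/s.

38 m/s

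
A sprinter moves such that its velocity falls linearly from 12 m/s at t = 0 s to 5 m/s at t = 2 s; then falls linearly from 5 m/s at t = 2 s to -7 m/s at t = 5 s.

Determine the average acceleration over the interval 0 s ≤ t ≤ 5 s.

-3.8 m/s²

Average acceleration = Δv/Δt = (-7 − 12)/(5 − 0) = -3.8 m/s².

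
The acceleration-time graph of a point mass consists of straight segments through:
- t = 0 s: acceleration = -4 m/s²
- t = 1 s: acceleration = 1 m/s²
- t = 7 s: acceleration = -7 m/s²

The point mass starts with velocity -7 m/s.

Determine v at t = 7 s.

Δv equals the area under the a-t graph; then v = v₀ + Δv.
0–1 s: ½(-4 + 1)(1) = -1.5 m/s
1–7 s: ½(1 + -7)(6) = -18 m/s
Δv = -19.5 m/s, so v(7) = -7 + (-19.5) = -26.5 m/s.

-26.5 m/s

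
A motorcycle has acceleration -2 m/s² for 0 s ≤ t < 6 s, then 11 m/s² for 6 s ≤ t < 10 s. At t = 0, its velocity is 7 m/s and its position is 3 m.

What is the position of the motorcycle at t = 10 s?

On each constant-a segment, Δv = aΔt and Δx = v₀Δt + ½aΔt²; chain segment to segment.
0–6 s: v starts 7 m/s; Δx = 7·6 + ½·-2·6² = 6 m; v ends -5 m/s.
6–10 s: v starts -5 m/s; Δx = -5·4 + ½·11·4² = 68 m; v ends 39 m/s.
x(10) = 3 + Σ Δx = 77 m.

77 m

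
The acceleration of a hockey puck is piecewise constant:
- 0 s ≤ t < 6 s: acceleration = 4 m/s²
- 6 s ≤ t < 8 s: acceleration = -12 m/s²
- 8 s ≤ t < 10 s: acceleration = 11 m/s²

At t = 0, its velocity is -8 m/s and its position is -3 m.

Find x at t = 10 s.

On each constant-a segment, Δv = aΔt and Δx = v₀Δt + ½aΔt²; chain segment to segment.
0–6 s: v starts -8 m/s; Δx = -8·6 + ½·4·6² = 24 m; v ends 16 m/s.
6–8 s: v starts 16 m/s; Δx = 16·2 + ½·-12·2² = 8 m; v ends -8 m/s.
8–10 s: v starts -8 m/s; Δx = -8·2 + ½·11·2² = 6 m; v ends 14 m/s.
x(10) = -3 + Σ Δx = 35 m.

35 m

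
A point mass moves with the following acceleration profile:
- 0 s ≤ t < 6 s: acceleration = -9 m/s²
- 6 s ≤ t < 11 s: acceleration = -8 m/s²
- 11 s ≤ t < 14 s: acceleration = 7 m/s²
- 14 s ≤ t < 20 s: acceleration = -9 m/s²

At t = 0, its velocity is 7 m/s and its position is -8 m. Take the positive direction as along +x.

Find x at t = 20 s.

On each constant-a segment, Δv = aΔt and Δx = v₀Δt + ½aΔt²; chain segment to segment.
0–6 s: v starts 7 m/s; Δx = 7·6 + ½·-9·6² = -120 m; v ends -47 m/s.
6–11 s: v starts -47 m/s; Δx = -47·5 + ½·-8·5² = -335 m; v ends -87 m/s.
11–14 s: v starts -87 m/s; Δx = -87·3 + ½·7·3² = -229.5 m; v ends -66 m/s.
14–20 s: v starts -66 m/s; Δx = -66·6 + ½·-9·6² = -558 m; v ends -120 m/s.
x(20) = -8 + Σ Δx = -1250.5 m.

-1250.5 m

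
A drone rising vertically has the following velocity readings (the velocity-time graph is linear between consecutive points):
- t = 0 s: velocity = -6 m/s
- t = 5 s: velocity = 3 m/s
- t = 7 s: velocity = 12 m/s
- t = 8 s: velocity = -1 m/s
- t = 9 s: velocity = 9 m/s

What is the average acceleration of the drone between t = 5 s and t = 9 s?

Average acceleration = Δv/Δt = (9 − 3)/(9 − 5) = 1.5 m/s².

1.5 m/s²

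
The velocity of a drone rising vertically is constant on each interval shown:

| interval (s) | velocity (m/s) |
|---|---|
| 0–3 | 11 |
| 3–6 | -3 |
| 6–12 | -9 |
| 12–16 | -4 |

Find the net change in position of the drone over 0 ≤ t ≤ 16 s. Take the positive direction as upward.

-46 m

Net displacement equals the area under the velocity-time graph (areas below the axis count negative).
0–3 s: 11 × 3 = 33 m
3–6 s: -3 × 3 = -9 m
6–12 s: -9 × 6 = -54 m
12–16 s: -4 × 4 = -16 m
Net displacement = -46 m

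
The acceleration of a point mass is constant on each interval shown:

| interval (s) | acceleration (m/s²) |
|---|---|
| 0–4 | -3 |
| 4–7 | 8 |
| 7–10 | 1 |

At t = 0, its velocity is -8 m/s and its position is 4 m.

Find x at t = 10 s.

On each constant-a segment, Δv = aΔt and Δx = v₀Δt + ½aΔt²; chain segment to segment.
0–4 s: v starts -8 m/s; Δx = -8·4 + ½·-3·4² = -56 m; v ends -20 m/s.
4–7 s: v starts -20 m/s; Δx = -20·3 + ½·8·3² = -24 m; v ends 4 m/s.
7–10 s: v starts 4 m/s; Δx = 4·3 + ½·1·3² = 16.5 m; v ends 7 m/s.
x(10) = 4 + Σ Δx = -59.5 m.

-59.5 m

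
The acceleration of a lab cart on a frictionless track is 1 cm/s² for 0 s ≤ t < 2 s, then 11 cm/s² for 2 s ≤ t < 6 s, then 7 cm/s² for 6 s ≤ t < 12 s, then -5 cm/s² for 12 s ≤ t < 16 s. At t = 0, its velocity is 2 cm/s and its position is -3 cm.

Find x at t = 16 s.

On each constant-a segment, Δv = aΔt and Δx = v₀Δt + ½aΔt²; chain segment to segment.
0–2 s: v starts 2 cm/s; Δx = 2·2 + ½·1·2² = 6 cm; v ends 4 cm/s.
2–6 s: v starts 4 cm/s; Δx = 4·4 + ½·11·4² = 104 cm; v ends 48 cm/s.
6–12 s: v starts 48 cm/s; Δx = 48·6 + ½·7·6² = 414 cm; v ends 90 cm/s.
12–16 s: v starts 90 cm/s; Δx = 90·4 + ½·-5·4² = 320 cm; v ends 70 cm/s.
x(16) = -3 + Σ Δx = 841 cm.

841 cm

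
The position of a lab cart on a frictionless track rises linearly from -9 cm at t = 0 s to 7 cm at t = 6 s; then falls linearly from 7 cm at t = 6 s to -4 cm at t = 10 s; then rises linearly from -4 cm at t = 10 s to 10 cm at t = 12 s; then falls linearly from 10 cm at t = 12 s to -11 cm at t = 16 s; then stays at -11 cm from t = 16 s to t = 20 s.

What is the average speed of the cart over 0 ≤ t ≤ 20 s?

3.1 cm/s

Average speed = (total path length)/(elapsed time); on a piecewise-linear x-t graph the path length is Σ|Δx|.
0–6 s: |Δx| = |7 − -9| = 16 cm
6–10 s: |Δx| = |-4 − 7| = 11 cm
10–12 s: |Δx| = |10 − -4| = 14 cm
12–16 s: |Δx| = |-11 − 10| = 21 cm
16–20 s: |Δx| = |-11 − -11| = 0 cm
Total path = 62 cm; average speed = 62/20 = 3.1 cm/s.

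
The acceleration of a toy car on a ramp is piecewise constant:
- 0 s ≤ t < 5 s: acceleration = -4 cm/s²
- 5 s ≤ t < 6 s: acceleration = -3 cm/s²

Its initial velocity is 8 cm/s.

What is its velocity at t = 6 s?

-15 cm/s

Δv equals the area under the a-t graph; then v = v₀ + Δv.
0–5 s: -4 × 5 = -20 cm/s
5–6 s: -3 × 1 = -3 cm/s
Δv = -23 cm/s, so v(6) = 8 + (-23) = -15 cm/s.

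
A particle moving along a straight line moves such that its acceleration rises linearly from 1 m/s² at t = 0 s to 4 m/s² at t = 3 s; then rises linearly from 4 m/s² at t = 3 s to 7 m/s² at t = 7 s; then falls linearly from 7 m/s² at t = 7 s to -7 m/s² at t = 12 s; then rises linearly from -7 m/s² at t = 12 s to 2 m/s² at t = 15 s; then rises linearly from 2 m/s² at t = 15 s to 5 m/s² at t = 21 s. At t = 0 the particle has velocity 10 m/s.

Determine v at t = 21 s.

53 m/s

Δv equals the area under the a-t graph; then v = v₀ + Δv.
0–3 s: ½(1 + 4)(3) = 7.5 m/s
3–7 s: ½(4 + 7)(4) = 22 m/s
7–12 s: ½(7 + -7)(5) = 0 m/s
12–15 s: ½(-7 + 2)(3) = -7.5 m/s
15–21 s: ½(2 + 5)(6) = 21 m/s
Δv = 43 m/s, so v(21) = 10 + (43) = 53 m/s.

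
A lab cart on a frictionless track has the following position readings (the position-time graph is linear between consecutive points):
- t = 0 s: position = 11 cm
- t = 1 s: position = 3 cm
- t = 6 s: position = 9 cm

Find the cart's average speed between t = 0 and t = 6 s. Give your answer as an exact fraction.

7/3 cm/s

Average speed = (total path length)/(elapsed time); on a piecewise-linear x-t graph the path length is Σ|Δx|.
0–1 s: |Δx| = |3 − 11| = 8 cm
1–6 s: |Δx| = |9 − 3| = 6 cm
Total path = 14 cm; average speed = 14/6 = 7/3 cm/s.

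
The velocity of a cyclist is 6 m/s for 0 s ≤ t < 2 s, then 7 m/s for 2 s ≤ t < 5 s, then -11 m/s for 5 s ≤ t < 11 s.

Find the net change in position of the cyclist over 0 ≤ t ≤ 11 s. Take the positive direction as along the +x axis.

-33 m

Displacement is the signed area under the v-t curve.
0–2 s: 6 × 2 = 12 m
2–5 s: 7 × 3 = 21 m
5–11 s: -11 × 6 = -66 m
Net displacement = -33 m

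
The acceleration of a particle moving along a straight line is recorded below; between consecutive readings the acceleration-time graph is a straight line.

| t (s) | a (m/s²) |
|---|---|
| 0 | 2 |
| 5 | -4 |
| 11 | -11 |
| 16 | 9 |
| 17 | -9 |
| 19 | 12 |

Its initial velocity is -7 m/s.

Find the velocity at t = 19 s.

Δv equals the area under the a-t graph; then v = v₀ + Δv.
0–5 s: ½(2 + -4)(5) = -5 m/s
5–11 s: ½(-4 + -11)(6) = -45 m/s
11–16 s: ½(-11 + 9)(5) = -5 m/s
16–17 s: ½(9 + -9)(1) = 0 m/s
17–19 s: ½(-9 + 12)(2) = 3 m/s
Δv = -52 m/s, so v(19) = -7 + (-52) = -59 m/s.

-59 m/s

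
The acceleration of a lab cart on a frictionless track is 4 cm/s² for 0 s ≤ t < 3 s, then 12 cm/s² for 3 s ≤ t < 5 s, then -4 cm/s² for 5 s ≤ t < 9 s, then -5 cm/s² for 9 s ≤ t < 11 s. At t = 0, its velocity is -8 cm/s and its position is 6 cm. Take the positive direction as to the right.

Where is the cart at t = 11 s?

126 cm

On each constant-a segment, Δv = aΔt and Δx = v₀Δt + ½aΔt²; chain segment to segment.
0–3 s: v starts -8 cm/s; Δx = -8·3 + ½·4·3² = -6 cm; v ends 4 cm/s.
3–5 s: v starts 4 cm/s; Δx = 4·2 + ½·12·2² = 32 cm; v ends 28 cm/s.
5–9 s: v starts 28 cm/s; Δx = 28·4 + ½·-4·4² = 80 cm; v ends 12 cm/s.
9–11 s: v starts 12 cm/s; Δx = 12·2 + ½·-5·2² = 14 cm; v ends 2 cm/s.
x(11) = 6 + Σ Δx = 126 cm.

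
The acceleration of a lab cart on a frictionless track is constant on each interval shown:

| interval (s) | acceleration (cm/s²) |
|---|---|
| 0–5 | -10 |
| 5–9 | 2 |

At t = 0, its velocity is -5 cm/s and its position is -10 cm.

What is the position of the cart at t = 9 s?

-364 cm

On each constant-a segment, Δv = aΔt and Δx = v₀Δt + ½aΔt²; chain segment to segment.
0–5 s: v starts -5 cm/s; Δx = -5·5 + ½·-10·5² = -150 cm; v ends -55 cm/s.
5–9 s: v starts -55 cm/s; Δx = -55·4 + ½·2·4² = -204 cm; v ends -47 cm/s.
x(9) = -10 + Σ Δx = -364 cm.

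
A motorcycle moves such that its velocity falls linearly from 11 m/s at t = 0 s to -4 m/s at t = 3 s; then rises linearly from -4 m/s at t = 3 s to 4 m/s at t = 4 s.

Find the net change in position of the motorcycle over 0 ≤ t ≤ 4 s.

Net displacement equals the area under the velocity-time graph (areas below the axis count negative).
0–3 s: ½(11 + -4)(3) = 10.5 m
3–4 s: ½(-4 + 4)(1) = 0 m
Net displacement = 10.5 m

10.5 m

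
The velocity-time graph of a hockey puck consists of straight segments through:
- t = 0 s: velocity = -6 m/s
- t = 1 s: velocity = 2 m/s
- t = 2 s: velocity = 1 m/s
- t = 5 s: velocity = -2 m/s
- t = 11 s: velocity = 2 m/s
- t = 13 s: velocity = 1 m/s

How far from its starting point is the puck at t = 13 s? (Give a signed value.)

Net displacement equals the area under the velocity-time graph (areas below the axis count negative).
0–1 s: ½(-6 + 2)(1) = -2 m
1–2 s: ½(2 + 1)(1) = 1.5 m
2–5 s: ½(1 + -2)(3) = -1.5 m
5–11 s: ½(-2 + 2)(6) = 0 m
11–13 s: ½(2 + 1)(2) = 3 m
Net displacement = 1 m

1 m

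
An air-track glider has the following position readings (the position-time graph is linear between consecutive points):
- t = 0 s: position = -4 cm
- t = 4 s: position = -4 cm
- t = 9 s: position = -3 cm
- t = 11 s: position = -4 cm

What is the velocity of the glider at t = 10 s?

Velocity is the slope of the x-t graph on 9–11 s: (-4 − -3)/(11 − 9) = -0.5 cm/s.

-0.5 cm/s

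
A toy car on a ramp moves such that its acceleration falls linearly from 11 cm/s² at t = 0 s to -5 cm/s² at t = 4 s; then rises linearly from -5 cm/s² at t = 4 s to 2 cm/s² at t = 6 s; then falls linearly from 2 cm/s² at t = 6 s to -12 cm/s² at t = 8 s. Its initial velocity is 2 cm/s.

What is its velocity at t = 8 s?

1 cm/s

Δv equals the area under the a-t graph; then v = v₀ + Δv.
0–4 s: ½(11 + -5)(4) = 12 cm/s
4–6 s: ½(-5 + 2)(2) = -3 cm/s
6–8 s: ½(2 + -12)(2) = -10 cm/s
Δv = -1 cm/s, so v(8) = 2 + (-1) = 1 cm/s.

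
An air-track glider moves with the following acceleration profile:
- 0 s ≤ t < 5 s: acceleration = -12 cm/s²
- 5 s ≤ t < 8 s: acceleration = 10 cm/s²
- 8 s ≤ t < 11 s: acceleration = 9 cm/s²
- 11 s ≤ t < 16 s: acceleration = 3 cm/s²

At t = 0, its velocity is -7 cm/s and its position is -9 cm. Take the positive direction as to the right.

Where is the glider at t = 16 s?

-433 cm

On each constant-a segment, Δv = aΔt and Δx = v₀Δt + ½aΔt²; chain segment to segment.
0–5 s: v starts -7 cm/s; Δx = -7·5 + ½·-12·5² = -185 cm; v ends -67 cm/s.
5–8 s: v starts -67 cm/s; Δx = -67·3 + ½·10·3² = -156 cm; v ends -37 cm/s.
8–11 s: v starts -37 cm/s; Δx = -37·3 + ½·9·3² = -70.5 cm; v ends -10 cm/s.
11–16 s: v starts -10 cm/s; Δx = -10·5 + ½·3·5² = -12.5 cm; v ends 5 cm/s.
x(16) = -9 + Σ Δx = -433 cm.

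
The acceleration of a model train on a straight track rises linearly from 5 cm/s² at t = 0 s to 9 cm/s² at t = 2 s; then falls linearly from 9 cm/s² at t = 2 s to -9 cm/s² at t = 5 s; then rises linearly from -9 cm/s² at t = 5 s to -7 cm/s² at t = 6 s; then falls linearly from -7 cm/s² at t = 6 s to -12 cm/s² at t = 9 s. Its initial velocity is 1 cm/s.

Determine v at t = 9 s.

Δv equals the area under the a-t graph; then v = v₀ + Δv.
0–2 s: ½(5 + 9)(2) = 14 cm/s
2–5 s: ½(9 + -9)(3) = 0 cm/s
5–6 s: ½(-9 + -7)(1) = -8 cm/s
6–9 s: ½(-7 + -12)(3) = -28.5 cm/s
Δv = -22.5 cm/s, so v(9) = 1 + (-22.5) = -21.5 cm/s.

-21.5 cm/s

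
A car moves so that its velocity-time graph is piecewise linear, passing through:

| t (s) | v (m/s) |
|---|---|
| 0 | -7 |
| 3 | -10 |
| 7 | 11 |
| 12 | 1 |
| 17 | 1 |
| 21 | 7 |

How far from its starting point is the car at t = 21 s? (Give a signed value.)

27.5 m

Displacement is the signed area under the v-t curve.
0–3 s: ½(-7 + -10)(3) = -25.5 m
3–7 s: ½(-10 + 11)(4) = 2 m
7–12 s: ½(11 + 1)(5) = 30 m
12–17 s: 1 × 5 = 5 m
17–21 s: ½(1 + 7)(4) = 16 m
Net displacement = 27.5 m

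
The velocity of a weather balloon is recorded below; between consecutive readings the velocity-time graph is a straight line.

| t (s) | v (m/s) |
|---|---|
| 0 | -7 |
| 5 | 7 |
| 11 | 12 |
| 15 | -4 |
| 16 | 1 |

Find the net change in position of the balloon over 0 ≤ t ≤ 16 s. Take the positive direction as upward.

Net displacement equals the area under the velocity-time graph (areas below the axis count negative).
0–5 s: ½(-7 + 7)(5) = 0 m
5–11 s: ½(7 + 12)(6) = 57 m
11–15 s: ½(12 + -4)(4) = 16 m
15–16 s: ½(-4 + 1)(1) = -1.5 m
Net displacement = 71.5 m

71.5 m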